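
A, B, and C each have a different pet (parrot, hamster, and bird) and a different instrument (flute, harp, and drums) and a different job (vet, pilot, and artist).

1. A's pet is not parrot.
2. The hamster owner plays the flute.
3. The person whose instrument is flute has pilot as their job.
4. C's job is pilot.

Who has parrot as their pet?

Clue 1 rules out A for the one with pet parrot.
With clues 1–4, C is impossible for the one with pet parrot.
That leaves B.

B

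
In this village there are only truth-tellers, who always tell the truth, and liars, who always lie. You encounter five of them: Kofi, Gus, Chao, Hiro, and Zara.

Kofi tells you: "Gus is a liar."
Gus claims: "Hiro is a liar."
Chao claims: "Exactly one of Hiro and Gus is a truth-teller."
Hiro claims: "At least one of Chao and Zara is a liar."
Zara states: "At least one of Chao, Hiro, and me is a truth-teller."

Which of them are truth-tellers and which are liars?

Consider Kofi. Suppose Kofi is a truth-teller.
Then no assignment of the remaining roles makes every statement match its speaker's type — contradiction.
So Kofi is a liar.
Consider Gus. Suppose Gus is a liar.
Then Kofi's statement comes out true, contradicting Kofi being a liar.
So Gus is a truth-teller.
Consider Chao. Suppose Chao is a liar.
Then no assignment of the remaining roles makes every statement match its speaker's type — contradiction.
So Chao is a truth-teller.
With that fixed, Zara's statement is true, so Zara is a truth-teller.
With that fixed, Hiro's statement is false, so Hiro is a liar.

Kofi: liar, Gus: truth-teller, Chao: truth-teller, Hiro: liar, Zara: truth-teller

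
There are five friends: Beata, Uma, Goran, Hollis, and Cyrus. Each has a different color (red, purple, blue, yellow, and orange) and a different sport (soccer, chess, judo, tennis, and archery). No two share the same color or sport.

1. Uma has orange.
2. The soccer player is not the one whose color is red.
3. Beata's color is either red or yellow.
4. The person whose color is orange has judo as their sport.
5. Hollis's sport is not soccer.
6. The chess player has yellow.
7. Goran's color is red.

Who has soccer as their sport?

With clues 1–4, Uma is impossible for the one with sport soccer.
With clues 1–5, Hollis is impossible for the one with sport soccer.
With clues 1–6, Beata is impossible for the one with sport soccer.
With clues 1–7, Goran is impossible for the one with sport soccer.
That leaves Cyrus.

Cyrus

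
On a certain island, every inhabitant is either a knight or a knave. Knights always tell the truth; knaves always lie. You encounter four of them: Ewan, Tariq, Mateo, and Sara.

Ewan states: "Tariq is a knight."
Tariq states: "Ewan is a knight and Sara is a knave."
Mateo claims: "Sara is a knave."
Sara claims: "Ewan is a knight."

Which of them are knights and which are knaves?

Consider Ewan. Suppose Ewan is a knight.
Then no assignment of the remaining roles makes every statement match its speaker's type — contradiction.
So Ewan is a knave.
With that fixed, Tariq's statement is false, so Tariq is a knave.
With that fixed, Sara's statement is false, so Sara is a knave.
With that fixed, Mateo's statement is true, so Mateo is a knight.

Ewan: knave, Tariq: knave, Mateo: knight, Sara: knave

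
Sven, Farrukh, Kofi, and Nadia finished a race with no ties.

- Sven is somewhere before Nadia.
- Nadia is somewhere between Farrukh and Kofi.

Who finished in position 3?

With clues 1–2, Farrukh, Kofi, and Sven are ruled out for place 3.
So place 3 is Nadia.

Nadia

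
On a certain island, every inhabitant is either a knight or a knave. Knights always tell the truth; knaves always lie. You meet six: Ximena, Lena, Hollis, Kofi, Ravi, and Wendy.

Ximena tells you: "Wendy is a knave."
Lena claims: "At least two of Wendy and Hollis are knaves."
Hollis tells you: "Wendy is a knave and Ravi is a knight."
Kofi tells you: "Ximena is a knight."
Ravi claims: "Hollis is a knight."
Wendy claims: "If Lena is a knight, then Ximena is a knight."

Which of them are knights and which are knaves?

Consider Ximena. Suppose Ximena is a knight.
Then no assignment of the remaining roles makes every statement match its speaker's type — contradiction.
So Ximena is a knave.
With that fixed, Kofi's statement is false, so Kofi is a knave.
Consider Lena. Suppose Lena is a knight.
Then no assignment of the remaining roles makes every statement match its speaker's type — contradiction.
So Lena is a knave.
With that fixed, Wendy's statement is true, so Wendy is a knight.
With that fixed, Hollis's statement is false, so Hollis is a knave.
With that fixed, Ravi's statement is false, so Ravi is a knave.

Ximena: knave, Lena: knave, Hollis: knave, Kofi: knave, Ravi: knave, Wendy: knight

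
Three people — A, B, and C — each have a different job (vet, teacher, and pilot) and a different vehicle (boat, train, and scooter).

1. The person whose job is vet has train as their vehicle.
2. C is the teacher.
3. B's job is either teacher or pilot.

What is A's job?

With clues 1–2, teacher is impossible for A's job.
With clues 1–3, pilot is impossible for A's job.
That leaves vet.

vet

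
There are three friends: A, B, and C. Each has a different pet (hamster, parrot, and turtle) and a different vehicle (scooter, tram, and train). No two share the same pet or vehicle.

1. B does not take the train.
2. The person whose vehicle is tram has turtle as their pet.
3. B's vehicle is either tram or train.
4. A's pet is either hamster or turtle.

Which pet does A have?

hamster

With clues 1–3, turtle is impossible for A's pet.
With clues 1–4, parrot is impossible for A's pet.
That leaves hamster.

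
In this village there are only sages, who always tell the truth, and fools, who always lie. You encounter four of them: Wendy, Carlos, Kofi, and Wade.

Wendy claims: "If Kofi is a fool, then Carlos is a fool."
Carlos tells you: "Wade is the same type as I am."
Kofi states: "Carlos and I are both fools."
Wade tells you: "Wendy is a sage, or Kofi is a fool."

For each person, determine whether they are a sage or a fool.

Wendy: fool, Carlos: sage, Kofi: fool, Wade: sage

Consider Wendy. Suppose Wendy is a sage.
Then no assignment of the remaining roles makes every statement match its speaker's type — contradiction.
So Wendy is a fool.
Consider Carlos. Suppose Carlos is a fool.
Then Wendy's statement comes out true, contradicting Wendy being a fool.
So Carlos is a sage.
With that fixed, Kofi's statement is false, so Kofi is a fool.
With that fixed, Wade's statement is true, so Wade is a sage.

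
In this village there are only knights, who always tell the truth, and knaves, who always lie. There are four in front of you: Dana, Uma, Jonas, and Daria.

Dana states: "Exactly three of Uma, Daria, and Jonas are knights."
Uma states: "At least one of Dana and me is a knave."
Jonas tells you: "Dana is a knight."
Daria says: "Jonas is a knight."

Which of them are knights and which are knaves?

Dana: knave, Uma: knight, Jonas: knave, Daria: knave

Consider Dana. Suppose Dana is a knight.
Then whichever role Uma has, Uma's statement has the wrong truth value — contradiction.
So Dana is a knave.
With that fixed, Uma's statement is true, so Uma is a knight.
With that fixed, Jonas's statement is false, so Jonas is a knave.
With that fixed, Daria's statement is false, so Daria is a knave.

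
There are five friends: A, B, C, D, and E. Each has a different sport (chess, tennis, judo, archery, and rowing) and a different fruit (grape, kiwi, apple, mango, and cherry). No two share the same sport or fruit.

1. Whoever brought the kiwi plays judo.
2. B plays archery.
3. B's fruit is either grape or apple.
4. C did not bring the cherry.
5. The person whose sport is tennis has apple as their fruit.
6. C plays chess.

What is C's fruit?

mango

With clues 1–4, cherry is impossible for C's fruit.
With clues 1–5, grape is impossible for C's fruit.
With clues 1–6, apple and kiwi are impossible for C's fruit.
That leaves mango.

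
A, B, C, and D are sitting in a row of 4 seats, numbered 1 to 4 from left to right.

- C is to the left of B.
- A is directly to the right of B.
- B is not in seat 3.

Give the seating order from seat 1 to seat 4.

C, B, A, D

From clue 1: B is in {2,3,4}.
From clues 1–2: A is in {3,4}.
From clues 1–3: C → seat 1, B → seat 2, A → seat 3, D → seat 4.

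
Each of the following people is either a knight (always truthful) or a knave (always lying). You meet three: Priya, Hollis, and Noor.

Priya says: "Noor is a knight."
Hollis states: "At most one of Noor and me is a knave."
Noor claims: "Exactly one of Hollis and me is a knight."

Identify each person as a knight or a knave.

Priya: knave, Hollis: knave, Noor: knave

Consider Priya. Suppose Priya is a knight.
Then no assignment of the remaining roles makes every statement match its speaker's type — contradiction.
So Priya is a knave.
Consider Hollis. Suppose Hollis is a knight.
Then whichever role Noor has, Noor's statement has the wrong truth value — contradiction.
So Hollis is a knave.
Consider Noor. Suppose Noor is a knight.
Then Priya's statement comes out true, contradicting Priya being a knave.
So Noor is a knave.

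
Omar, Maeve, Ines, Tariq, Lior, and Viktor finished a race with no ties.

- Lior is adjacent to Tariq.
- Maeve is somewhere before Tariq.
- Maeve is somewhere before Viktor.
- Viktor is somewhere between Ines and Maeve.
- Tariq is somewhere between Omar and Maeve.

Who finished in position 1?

With clues 1–2, Lior and Tariq are ruled out for place 1.
With clues 1–3, Viktor is ruled out for place 1.
With clues 1–4, Ines is ruled out for place 1.
With clues 1–5, Omar is ruled out for place 1.
So place 1 is Maeve.

Maeve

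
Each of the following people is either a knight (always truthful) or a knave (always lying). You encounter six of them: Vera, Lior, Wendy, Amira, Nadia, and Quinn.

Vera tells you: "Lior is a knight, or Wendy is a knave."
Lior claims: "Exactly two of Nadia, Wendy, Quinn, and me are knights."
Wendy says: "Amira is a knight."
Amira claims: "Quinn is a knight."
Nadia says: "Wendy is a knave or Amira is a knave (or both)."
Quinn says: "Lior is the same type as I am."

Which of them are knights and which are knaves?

Vera: knight, Lior: knight, Wendy: knave, Amira: knave, Nadia: knight, Quinn: knave

Consider Vera. Suppose Vera is a knave.
Then no assignment of the remaining roles makes every statement match its speaker's type — contradiction.
So Vera is a knight.
Consider Lior. Suppose Lior is a knave.
Then whichever role Quinn has, Quinn's statement has the wrong truth value — contradiction.
So Lior is a knight.
Consider Wendy. Suppose Wendy is a knight.
Then no assignment of the remaining roles makes every statement match its speaker's type — contradiction.
So Wendy is a knave.
With that fixed, Nadia's statement is true, so Nadia is a knight.
Consider Amira. Suppose Amira is a knight.
Then Wendy's statement comes out true, contradicting Wendy being a knave.
So Amira is a knave.
Consider Quinn. Suppose Quinn is a knight.
Then Lior's statement comes out false, contradicting Lior being a knight.
So Quinn is a knave.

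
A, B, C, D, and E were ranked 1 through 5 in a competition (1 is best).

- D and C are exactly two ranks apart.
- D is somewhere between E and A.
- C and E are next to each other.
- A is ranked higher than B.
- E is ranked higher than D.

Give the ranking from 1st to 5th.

C, E, D, A, B

From clues 1–2: D is in {2,3,4}.
From clues 1–4: A is in {1,4}.
From clues 1–5: C → rank 1, E → rank 2, D → rank 3, A → rank 4, B → rank 5.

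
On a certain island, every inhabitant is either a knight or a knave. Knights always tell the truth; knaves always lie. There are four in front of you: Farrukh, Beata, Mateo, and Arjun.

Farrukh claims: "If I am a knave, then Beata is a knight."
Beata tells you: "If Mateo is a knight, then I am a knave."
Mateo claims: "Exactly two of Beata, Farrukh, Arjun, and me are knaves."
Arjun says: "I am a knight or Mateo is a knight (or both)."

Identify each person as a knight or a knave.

Consider Farrukh. Suppose Farrukh is a knave.
Then no assignment of the remaining roles makes every statement match its speaker's type — contradiction.
So Farrukh is a knight.
Consider Beata. Suppose Beata is a knave.
Then Beata's own statement would have to be false, but it can't be — contradiction.
So Beata is a knight.
Consider Mateo. Suppose Mateo is a knight.
Then Beata's statement comes out false, contradicting Beata being a knight.
So Mateo is a knave.
Consider Arjun. Suppose Arjun is a knave.
Then Mateo's statement comes out true, contradicting Mateo being a knave.
So Arjun is a knight.

Farrukh: knight, Beata: knight, Mateo: knave, Arjun: knight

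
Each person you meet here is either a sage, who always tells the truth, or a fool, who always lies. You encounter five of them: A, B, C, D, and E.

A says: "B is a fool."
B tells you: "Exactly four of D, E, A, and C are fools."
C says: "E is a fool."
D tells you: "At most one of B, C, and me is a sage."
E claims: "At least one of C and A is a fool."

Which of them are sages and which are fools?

A: sage, B: fool, C: fool, D: sage, E: sage

Consider A. Suppose A is a fool.
Then no assignment of the remaining roles makes every statement match its speaker's type — contradiction.
So A is a sage.
With that fixed, B's statement is false, so B is a fool.
Consider C. Suppose C is a sage.
Then whichever role D has, D's statement has the wrong truth value — contradiction.
So C is a fool.
With that fixed, D's statement is true, so D is a sage.
With that fixed, E's statement is true, so E is a sage.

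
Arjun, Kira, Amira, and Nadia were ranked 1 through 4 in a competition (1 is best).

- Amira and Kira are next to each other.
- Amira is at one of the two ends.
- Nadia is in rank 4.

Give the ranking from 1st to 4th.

Amira, Kira, Arjun, Nadia

From clues 1–2: Kira is in {2,3}.
From clues 1–3: Amira → rank 1, Kira → rank 2, Arjun → rank 3, Nadia → rank 4.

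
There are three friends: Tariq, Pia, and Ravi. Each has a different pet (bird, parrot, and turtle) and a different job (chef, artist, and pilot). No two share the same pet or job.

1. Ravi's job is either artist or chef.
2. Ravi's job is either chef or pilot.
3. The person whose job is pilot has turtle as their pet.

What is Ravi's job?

chef

Clue 1 rules out pilot for Ravi's job.
With clues 1–2, artist is impossible for Ravi's job.
That leaves chef.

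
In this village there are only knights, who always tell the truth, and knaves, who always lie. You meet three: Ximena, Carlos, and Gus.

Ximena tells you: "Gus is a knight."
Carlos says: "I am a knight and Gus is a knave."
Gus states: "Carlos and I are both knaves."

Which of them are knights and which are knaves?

Ximena: knave, Carlos: knight, Gus: knave

Consider Ximena. Suppose Ximena is a knight.
Then no assignment of the remaining roles makes every statement match its speaker's type — contradiction.
So Ximena is a knave.
Consider Carlos. Suppose Carlos is a knave.
Then whichever role Gus has, Gus's statement has the wrong truth value — contradiction.
So Carlos is a knight.
With that fixed, Gus's statement is false, so Gus is a knave.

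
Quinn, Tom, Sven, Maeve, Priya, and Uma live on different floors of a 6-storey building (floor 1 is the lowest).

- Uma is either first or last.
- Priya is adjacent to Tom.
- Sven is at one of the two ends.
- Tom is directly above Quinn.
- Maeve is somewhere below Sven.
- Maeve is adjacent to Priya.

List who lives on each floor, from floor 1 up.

Uma, Quinn, Tom, Priya, Maeve, Sven

From clue 1: Uma is in {1,6}.
From clues 1–3: Sven is in {1,6}.
From clues 1–4: Quinn is in {2,3}.
From clues 1–5: Uma → floor 1, Sven → floor 6.
From clues 1–6: Quinn → floor 2, Tom → floor 3, Priya → floor 4, Maeve → floor 5.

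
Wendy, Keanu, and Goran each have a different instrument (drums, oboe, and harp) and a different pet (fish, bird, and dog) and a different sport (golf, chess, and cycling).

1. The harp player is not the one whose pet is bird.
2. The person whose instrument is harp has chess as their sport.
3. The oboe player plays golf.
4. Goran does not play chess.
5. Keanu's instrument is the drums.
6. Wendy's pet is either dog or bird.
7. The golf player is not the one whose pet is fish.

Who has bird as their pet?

With clues 1–5, Wendy is impossible for the one with pet bird.
With clues 1–7, Keanu is impossible for the one with pet bird.
That leaves Goran.

Goran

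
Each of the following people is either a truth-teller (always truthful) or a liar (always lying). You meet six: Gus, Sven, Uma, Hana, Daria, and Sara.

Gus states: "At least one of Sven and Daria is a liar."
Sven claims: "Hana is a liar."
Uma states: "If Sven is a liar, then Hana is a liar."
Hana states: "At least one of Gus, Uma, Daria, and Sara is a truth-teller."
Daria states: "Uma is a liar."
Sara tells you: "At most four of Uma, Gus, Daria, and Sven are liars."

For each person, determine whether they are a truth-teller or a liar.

Gus: truth-teller, Sven: liar, Uma: liar, Hana: truth-teller, Daria: truth-teller, Sara: truth-teller

Regardless of anyone's role, Sara's statement is true, so Sara is a truth-teller.
With that fixed, Hana's statement is true, so Hana is a truth-teller.
With that fixed, Sven's statement is false, so Sven is a liar.
With that fixed, Uma's statement is false, so Uma is a liar.
With that fixed, Daria's statement is true, so Daria is a truth-teller.
With that fixed, Gus's statement is true, so Gus is a truth-teller.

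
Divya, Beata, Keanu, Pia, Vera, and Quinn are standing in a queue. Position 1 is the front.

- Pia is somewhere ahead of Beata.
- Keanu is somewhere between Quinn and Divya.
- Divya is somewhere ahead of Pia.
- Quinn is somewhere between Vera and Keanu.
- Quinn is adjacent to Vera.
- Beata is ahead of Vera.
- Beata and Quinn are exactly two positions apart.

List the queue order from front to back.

Divya, Pia, Beata, Keanu, Quinn, Vera

From clue 1: Beata is in {2,3,4,5,6}.
From clues 1–2: Keanu is in {2,3,4,5}.
From clues 1–3: Divya is in {1,2,3,4}.
From clues 1–4: Divya is in {1,4}.
From clues 1–6: Divya → position 1, Quinn → position 5, Vera → position 6.
From clues 1–7: Pia → position 2, Beata → position 3, Keanu → position 4.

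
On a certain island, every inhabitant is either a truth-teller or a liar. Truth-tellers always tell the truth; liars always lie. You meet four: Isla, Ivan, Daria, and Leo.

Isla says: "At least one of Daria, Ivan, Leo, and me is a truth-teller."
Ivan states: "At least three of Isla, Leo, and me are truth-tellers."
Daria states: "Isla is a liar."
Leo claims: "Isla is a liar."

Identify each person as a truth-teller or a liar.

Isla: truth-teller, Ivan: liar, Daria: liar, Leo: liar

Consider Isla. Suppose Isla is a liar.
Then no assignment of the remaining roles makes every statement match its speaker's type — contradiction.
So Isla is a truth-teller.
With that fixed, Daria's statement is false, so Daria is a liar.
With that fixed, Leo's statement is false, so Leo is a liar.
With that fixed, Ivan's statement is false, so Ivan is a liar.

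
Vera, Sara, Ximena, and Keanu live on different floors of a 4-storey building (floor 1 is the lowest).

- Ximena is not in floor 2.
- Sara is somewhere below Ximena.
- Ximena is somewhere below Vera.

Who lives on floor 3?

With clues 1–3, Keanu, Sara, and Vera are ruled out for floor 3.
So floor 3 is Ximena.

Ximena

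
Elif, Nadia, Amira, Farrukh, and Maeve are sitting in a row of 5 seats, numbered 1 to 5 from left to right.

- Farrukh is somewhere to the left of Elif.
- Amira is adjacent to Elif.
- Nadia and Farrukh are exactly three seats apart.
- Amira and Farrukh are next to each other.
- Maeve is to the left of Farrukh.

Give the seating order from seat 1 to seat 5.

From clue 1: Elif is in {2,3,4,5}.
From clues 1–2: Farrukh is in {1,2,3}.
From clues 1–3: Nadia is in {4,5}.
From clues 1–4: Elif is in {3,4}.
From clues 1–5: Maeve → seat 1, Farrukh → seat 2, Amira → seat 3, Elif → seat 4, Nadia → seat 5.

Maeve, Farrukh, Amira, Elif, Nadia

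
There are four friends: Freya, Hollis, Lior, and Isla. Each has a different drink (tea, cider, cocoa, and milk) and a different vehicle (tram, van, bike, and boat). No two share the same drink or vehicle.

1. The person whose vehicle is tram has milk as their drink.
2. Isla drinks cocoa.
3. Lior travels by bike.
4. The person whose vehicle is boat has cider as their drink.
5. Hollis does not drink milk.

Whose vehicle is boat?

Hollis

With clues 1–3, Lior is impossible for the one with vehicle boat.
With clues 1–4, Isla is impossible for the one with vehicle boat.
With clues 1–5, Freya is impossible for the one with vehicle boat.
That leaves Hollis.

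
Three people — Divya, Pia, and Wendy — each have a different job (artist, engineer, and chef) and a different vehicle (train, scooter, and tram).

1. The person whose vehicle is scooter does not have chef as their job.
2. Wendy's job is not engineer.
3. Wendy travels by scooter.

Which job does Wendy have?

artist

With clues 1–2, engineer is impossible for Wendy's job.
With clues 1–3, chef is impossible for Wendy's job.
That leaves artist.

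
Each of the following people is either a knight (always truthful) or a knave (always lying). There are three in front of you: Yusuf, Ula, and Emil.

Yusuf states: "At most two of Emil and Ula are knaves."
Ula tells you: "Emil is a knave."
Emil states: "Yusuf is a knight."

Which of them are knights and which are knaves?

Yusuf: knight, Ula: knave, Emil: knight

Regardless of anyone's role, Yusuf's statement is true, so Yusuf is a knight.
With that fixed, Emil's statement is true, so Emil is a knight.
With that fixed, Ula's statement is false, so Ula is a knave.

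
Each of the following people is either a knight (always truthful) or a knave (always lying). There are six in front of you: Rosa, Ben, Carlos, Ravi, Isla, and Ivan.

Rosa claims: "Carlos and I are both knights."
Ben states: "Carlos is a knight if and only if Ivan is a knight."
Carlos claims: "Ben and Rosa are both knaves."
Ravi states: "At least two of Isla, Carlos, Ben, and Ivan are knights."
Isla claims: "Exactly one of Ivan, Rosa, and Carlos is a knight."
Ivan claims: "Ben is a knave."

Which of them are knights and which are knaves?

Rosa: knave, Ben: knight, Carlos: knave, Ravi: knave, Isla: knave, Ivan: knave

Consider Rosa. Suppose Rosa is a knight.
Then no assignment of the remaining roles makes every statement match its speaker's type — contradiction.
So Rosa is a knave.
Consider Ben. Suppose Ben is a knave.
Then no assignment of the remaining roles makes every statement match its speaker's type — contradiction.
So Ben is a knight.
With that fixed, Carlos's statement is false, so Carlos is a knave.
With that fixed, Ivan's statement is false, so Ivan is a knave.
With that fixed, Isla's statement is false, so Isla is a knave.
With that fixed, Ravi's statement is false, so Ravi is a knave.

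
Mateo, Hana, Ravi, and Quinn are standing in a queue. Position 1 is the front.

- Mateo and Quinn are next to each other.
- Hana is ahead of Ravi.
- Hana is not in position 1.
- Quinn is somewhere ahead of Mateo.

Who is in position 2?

Mateo

With clues 1–2, Hana is ruled out for position 2.
With clues 1–3, Ravi is ruled out for position 2.
With clues 1–4, Quinn is ruled out for position 2.
So position 2 is Mateo.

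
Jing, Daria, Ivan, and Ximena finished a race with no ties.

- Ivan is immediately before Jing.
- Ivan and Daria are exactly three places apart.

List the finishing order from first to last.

From clue 1: Jing is in {2,3,4}.
From clues 1–2: Ivan → place 1, Jing → place 2, Ximena → place 3, Daria → place 4.

Ivan, Jing, Ximena, Daria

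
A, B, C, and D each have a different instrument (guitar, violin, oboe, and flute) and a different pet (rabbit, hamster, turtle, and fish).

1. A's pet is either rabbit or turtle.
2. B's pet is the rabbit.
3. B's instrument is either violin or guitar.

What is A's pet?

Clue 1 rules out fish and hamster for A's pet.
With clues 1–2, rabbit is impossible for A's pet.
That leaves turtle.

turtle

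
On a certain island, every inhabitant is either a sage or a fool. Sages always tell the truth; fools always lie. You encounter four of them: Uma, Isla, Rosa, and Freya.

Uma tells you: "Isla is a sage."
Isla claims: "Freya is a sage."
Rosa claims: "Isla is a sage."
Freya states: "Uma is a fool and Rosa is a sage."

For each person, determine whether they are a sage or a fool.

Consider Uma. Suppose Uma is a sage.
Then no assignment of the remaining roles makes every statement match its speaker's type — contradiction.
So Uma is a fool.
Consider Isla. Suppose Isla is a sage.
Then Uma's statement comes out true, contradicting Uma being a fool.
So Isla is a fool.
With that fixed, Rosa's statement is false, so Rosa is a fool.
With that fixed, Freya's statement is false, so Freya is a fool.

Uma: fool, Isla: fool, Rosa: fool, Freya: fool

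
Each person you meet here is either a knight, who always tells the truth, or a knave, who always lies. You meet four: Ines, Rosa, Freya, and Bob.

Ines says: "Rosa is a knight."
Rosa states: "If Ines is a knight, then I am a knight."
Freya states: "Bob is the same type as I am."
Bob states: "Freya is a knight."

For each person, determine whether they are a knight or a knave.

Ines: knight, Rosa: knight, Freya: knight, Bob: knight

Consider Ines. Suppose Ines is a knave.
Then no assignment of the remaining roles makes every statement match its speaker's type — contradiction.
So Ines is a knight.
Consider Rosa. Suppose Rosa is a knave.
Then Ines's statement comes out false, contradicting Ines being a knight.
So Rosa is a knight.
Consider Freya. Suppose Freya is a knave.
Then no assignment of the remaining roles makes every statement match its speaker's type — contradiction.
So Freya is a knight.
With that fixed, Bob's statement is true, so Bob is a knight.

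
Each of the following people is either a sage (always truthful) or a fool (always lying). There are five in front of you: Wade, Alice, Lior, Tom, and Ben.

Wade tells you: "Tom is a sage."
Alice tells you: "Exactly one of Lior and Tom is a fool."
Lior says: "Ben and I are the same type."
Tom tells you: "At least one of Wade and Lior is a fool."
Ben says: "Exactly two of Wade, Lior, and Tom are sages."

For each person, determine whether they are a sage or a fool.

Consider Wade. Suppose Wade is a fool.
Then no assignment of the remaining roles makes every statement match its speaker's type — contradiction.
So Wade is a sage.
Consider Alice. Suppose Alice is a fool.
Then no assignment of the remaining roles makes every statement match its speaker's type — contradiction.
So Alice is a sage.
Consider Lior. Suppose Lior is a sage.
Then no assignment of the remaining roles makes every statement match its speaker's type — contradiction.
So Lior is a fool.
With that fixed, Tom's statement is true, so Tom is a sage.
With that fixed, Ben's statement is true, so Ben is a sage.

Wade: sage, Alice: sage, Lior: fool, Tom: sage, Ben: sage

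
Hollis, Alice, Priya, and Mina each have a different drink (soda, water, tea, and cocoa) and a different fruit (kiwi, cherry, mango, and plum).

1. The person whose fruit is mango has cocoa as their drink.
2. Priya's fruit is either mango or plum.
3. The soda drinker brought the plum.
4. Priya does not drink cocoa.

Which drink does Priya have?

soda

With clues 1–3, tea and water are impossible for Priya's drink.
With clues 1–4, cocoa is impossible for Priya's drink.
That leaves soda.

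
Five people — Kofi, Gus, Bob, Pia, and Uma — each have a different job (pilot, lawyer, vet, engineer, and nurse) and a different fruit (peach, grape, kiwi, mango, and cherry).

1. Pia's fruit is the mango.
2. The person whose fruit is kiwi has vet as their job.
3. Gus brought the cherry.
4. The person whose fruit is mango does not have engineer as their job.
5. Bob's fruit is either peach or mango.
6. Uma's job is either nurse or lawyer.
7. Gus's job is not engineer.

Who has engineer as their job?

Bob

With clues 1–4, Pia is impossible for the one with job engineer.
With clues 1–6, Kofi and Uma are impossible for the one with job engineer.
With clues 1–7, Gus is impossible for the one with job engineer.
That leaves Bob.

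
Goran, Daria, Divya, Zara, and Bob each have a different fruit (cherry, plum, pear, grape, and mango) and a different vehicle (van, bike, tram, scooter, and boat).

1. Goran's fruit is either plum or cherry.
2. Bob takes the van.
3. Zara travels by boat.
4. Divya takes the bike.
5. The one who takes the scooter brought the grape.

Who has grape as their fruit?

Clue 1 rules out Goran for the one with fruit grape.
With clues 1–5, Bob, Divya, and Zara are impossible for the one with fruit grape.
That leaves Daria.

Daria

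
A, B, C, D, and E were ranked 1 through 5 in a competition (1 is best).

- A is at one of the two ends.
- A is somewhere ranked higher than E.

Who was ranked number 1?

A

With clues 1–2, B, C, D, and E are ruled out for rank 1.
So rank 1 is A.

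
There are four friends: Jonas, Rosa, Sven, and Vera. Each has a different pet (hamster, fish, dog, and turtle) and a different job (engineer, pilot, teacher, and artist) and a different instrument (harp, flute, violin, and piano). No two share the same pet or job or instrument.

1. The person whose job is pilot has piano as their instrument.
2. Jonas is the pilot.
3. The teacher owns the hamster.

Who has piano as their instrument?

With clues 1–2, Rosa, Sven, and Vera are impossible for the one with instrument piano.
That leaves Jonas.

Jonas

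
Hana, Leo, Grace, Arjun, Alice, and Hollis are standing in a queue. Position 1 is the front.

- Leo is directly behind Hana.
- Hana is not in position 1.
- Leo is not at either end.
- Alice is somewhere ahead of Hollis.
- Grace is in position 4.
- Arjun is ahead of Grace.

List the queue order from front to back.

From clue 1: Hana is in {1,2,3,4,5}.
From clues 1–2: Hana is in {2,3,4,5}.
From clues 1–3: Hana is in {2,3,4}.
From clues 1–5: Hana → position 2, Leo → position 3, Grace → position 4.
From clues 1–6: Arjun → position 1, Alice → position 5, Hollis → position 6.

Arjun, Hana, Leo, Grace, Alice, Hollis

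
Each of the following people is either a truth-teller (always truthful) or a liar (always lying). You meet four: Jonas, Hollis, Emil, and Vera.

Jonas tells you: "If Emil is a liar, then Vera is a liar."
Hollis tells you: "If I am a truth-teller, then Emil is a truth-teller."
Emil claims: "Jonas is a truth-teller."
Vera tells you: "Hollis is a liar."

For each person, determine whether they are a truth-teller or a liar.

Jonas: truth-teller, Hollis: truth-teller, Emil: truth-teller, Vera: liar

Consider Jonas. Suppose Jonas is a liar.
Then no assignment of the remaining roles makes every statement match its speaker's type — contradiction.
So Jonas is a truth-teller.
With that fixed, Emil's statement is true, so Emil is a truth-teller.
With that fixed, Hollis's statement is true, so Hollis is a truth-teller.
With that fixed, Vera's statement is false, so Vera is a liar.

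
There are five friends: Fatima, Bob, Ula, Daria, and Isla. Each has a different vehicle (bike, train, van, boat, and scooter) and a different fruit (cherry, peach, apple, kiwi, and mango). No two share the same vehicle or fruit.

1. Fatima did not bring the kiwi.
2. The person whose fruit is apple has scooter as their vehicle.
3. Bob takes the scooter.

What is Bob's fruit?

With clues 1–3, cherry, kiwi, mango, and peach are impossible for Bob's fruit.
That leaves apple.

apple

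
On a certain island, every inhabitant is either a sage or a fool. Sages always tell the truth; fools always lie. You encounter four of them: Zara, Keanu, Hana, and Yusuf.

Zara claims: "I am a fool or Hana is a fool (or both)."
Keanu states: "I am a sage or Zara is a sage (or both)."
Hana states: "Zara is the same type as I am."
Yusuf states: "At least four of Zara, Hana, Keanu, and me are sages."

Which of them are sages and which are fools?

Consider Zara. Suppose Zara is a fool.
Then Zara's own statement would have to be false, but it can't be — contradiction.
So Zara is a sage.
With that fixed, Keanu's statement is true, so Keanu is a sage.
Consider Hana. Suppose Hana is a sage.
Then Zara's statement comes out false, contradicting Zara being a sage.
So Hana is a fool.
With that fixed, Yusuf's statement is false, so Yusuf is a fool.

Zara: sage, Keanu: sage, Hana: fool, Yusuf: fool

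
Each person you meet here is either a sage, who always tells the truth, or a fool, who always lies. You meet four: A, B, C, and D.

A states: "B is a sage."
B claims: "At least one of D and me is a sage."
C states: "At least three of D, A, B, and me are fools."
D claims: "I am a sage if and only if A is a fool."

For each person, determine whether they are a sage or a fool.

Consider A. Suppose A is a sage.
Then whichever role D has, D's statement has the wrong truth value — contradiction.
So A is a fool.
Consider B. Suppose B is a sage.
Then A's statement comes out true, contradicting A being a fool.
So B is a fool.
Consider C. Suppose C is a fool.
Then C's own statement would have to be false, but it can't be — contradiction.
So C is a sage.
Consider D. Suppose D is a sage.
Then B's statement comes out true, contradicting B being a fool.
So D is a fool.

A: fool, B: fool, C: sage, D: fool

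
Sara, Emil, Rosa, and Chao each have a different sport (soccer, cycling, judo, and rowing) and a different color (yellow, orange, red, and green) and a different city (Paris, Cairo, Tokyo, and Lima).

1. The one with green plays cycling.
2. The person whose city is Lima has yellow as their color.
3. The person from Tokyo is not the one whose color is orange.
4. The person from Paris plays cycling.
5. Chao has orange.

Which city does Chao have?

With clues 1–5, Lima, Paris, and Tokyo are impossible for Chao's city.
That leaves Cairo.

Cairo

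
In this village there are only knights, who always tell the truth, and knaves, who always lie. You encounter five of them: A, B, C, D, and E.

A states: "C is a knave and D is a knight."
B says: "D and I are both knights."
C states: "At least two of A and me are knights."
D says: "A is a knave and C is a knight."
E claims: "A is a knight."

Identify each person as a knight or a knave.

Consider A. Suppose A is a knight.
Then no assignment of the remaining roles makes every statement match its speaker's type — contradiction.
So A is a knave.
With that fixed, C's statement is false, so C is a knave.
With that fixed, D's statement is false, so D is a knave.
With that fixed, E's statement is false, so E is a knave.
With that fixed, B's statement is false, so B is a knave.

A: knave, B: knave, C: knave, D: knave, E: knave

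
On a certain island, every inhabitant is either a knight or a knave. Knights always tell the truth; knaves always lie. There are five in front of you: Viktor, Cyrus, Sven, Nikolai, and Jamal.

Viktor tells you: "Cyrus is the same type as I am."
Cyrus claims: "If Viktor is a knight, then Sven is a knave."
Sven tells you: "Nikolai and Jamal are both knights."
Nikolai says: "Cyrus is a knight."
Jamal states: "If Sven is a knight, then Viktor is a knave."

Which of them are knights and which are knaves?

Consider Viktor. Suppose Viktor is a knight.
Then no assignment of the remaining roles makes every statement match its speaker's type — contradiction.
So Viktor is a knave.
With that fixed, Cyrus's statement is true, so Cyrus is a knight.
With that fixed, Nikolai's statement is true, so Nikolai is a knight.
With that fixed, Jamal's statement is true, so Jamal is a knight.
With that fixed, Sven's statement is true, so Sven is a knight.

Viktor: knave, Cyrus: knight, Sven: knight, Nikolai: knight, Jamal: knight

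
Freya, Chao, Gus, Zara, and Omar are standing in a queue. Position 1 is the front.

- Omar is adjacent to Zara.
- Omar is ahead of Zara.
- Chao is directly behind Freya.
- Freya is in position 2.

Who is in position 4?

Omar

With clues 1–3, Gus is ruled out for position 4.
With clues 1–4, Chao, Freya, and Zara are ruled out for position 4.
So position 4 is Omar.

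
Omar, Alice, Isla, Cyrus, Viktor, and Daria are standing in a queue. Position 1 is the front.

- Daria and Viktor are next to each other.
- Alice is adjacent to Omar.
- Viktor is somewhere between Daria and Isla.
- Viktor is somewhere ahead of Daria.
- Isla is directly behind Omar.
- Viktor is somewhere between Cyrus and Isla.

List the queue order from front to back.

From clues 1–3: Viktor is in {2,3,4,5}.
From clues 1–4: Isla is in {1,2,3,4}.
From clues 1–5: Omar is in {2,3}.
From clues 1–6: Alice → position 1, Omar → position 2, Isla → position 3, Viktor → position 4, Daria → position 5, Cyrus → position 6.

Alice, Omar, Isla, Viktor, Daria, Cyrus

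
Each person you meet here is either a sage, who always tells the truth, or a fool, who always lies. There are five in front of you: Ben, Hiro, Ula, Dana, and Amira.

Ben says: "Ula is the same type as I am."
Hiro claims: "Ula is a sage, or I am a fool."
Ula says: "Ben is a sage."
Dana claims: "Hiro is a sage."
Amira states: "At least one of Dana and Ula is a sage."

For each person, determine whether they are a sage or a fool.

Consider Ben. Suppose Ben is a fool.
Then no assignment of the remaining roles makes every statement match its speaker's type — contradiction.
So Ben is a sage.
With that fixed, Ula's statement is true, so Ula is a sage.
With that fixed, Amira's statement is true, so Amira is a sage.
With that fixed, Hiro's statement is true, so Hiro is a sage.
With that fixed, Dana's statement is true, so Dana is a sage.

Ben: sage, Hiro: sage, Ula: sage, Dana: sage, Amira: sage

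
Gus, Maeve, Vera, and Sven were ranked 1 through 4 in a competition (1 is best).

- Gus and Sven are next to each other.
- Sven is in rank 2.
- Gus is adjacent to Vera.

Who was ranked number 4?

With clues 1–2, Gus and Sven are ruled out for rank 4.
With clues 1–3, Maeve is ruled out for rank 4.
So rank 4 is Vera.

Vera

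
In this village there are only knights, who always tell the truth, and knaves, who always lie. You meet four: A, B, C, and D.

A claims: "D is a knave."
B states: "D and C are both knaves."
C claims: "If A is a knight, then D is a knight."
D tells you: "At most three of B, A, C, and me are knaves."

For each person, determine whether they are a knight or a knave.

A: knave, B: knave, C: knight, D: knight

Consider A. Suppose A is a knight.
Then no assignment of the remaining roles makes every statement match its speaker's type — contradiction.
So A is a knave.
With that fixed, C's statement is true, so C is a knight.
With that fixed, D's statement is true, so D is a knight.
With that fixed, B's statement is false, so B is a knave.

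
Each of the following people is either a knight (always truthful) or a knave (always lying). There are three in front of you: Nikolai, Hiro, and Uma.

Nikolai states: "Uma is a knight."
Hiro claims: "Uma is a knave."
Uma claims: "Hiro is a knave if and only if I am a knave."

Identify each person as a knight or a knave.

Nikolai: knave, Hiro: knight, Uma: knave

Consider Nikolai. Suppose Nikolai is a knight.
Then no assignment of the remaining roles makes every statement match its speaker's type — contradiction.
So Nikolai is a knave.
Consider Hiro. Suppose Hiro is a knave.
Then whichever role Uma has, Uma's statement has the wrong truth value — contradiction.
So Hiro is a knight.
Consider Uma. Suppose Uma is a knight.
Then Nikolai's statement comes out true, contradicting Nikolai being a knave.
So Uma is a knave.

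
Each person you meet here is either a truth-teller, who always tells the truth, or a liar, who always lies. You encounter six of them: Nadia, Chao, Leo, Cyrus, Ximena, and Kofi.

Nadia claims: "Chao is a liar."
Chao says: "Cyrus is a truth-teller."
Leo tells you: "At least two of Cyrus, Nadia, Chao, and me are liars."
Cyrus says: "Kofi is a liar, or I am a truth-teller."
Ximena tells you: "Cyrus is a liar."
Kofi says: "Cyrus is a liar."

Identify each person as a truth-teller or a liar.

Nadia: truth-teller, Chao: liar, Leo: truth-teller, Cyrus: liar, Ximena: truth-teller, Kofi: truth-teller

Consider Nadia. Suppose Nadia is a liar.
Then no assignment of the remaining roles makes every statement match its speaker's type — contradiction.
So Nadia is a truth-teller.
Consider Chao. Suppose Chao is a truth-teller.
Then Nadia's statement comes out false, contradicting Nadia being a truth-teller.
So Chao is a liar.
Consider Leo. Suppose Leo is a liar.
Then Leo's own statement would have to be false, but it can't be — contradiction.
So Leo is a truth-teller.
Consider Cyrus. Suppose Cyrus is a truth-teller.
Then Chao's statement comes out true, contradicting Chao being a liar.
So Cyrus is a liar.
With that fixed, Ximena's statement is true, so Ximena is a truth-teller.
With that fixed, Kofi's statement is true, so Kofi is a truth-teller.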